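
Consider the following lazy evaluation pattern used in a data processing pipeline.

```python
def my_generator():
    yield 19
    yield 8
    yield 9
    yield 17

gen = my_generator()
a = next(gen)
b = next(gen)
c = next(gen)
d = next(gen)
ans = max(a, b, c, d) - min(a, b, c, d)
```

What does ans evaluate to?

Step 1: Create generator and consume all values:
  a = next(gen) = 19
  b = next(gen) = 8
  c = next(gen) = 9
  d = next(gen) = 17
Step 2: max = 19, min = 8, ans = 19 - 8 = 11.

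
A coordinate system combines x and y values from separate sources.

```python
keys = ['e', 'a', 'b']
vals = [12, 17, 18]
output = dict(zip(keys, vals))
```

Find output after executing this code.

Step 1: zip pairs keys with values:
  'e' -> 12
  'a' -> 17
  'b' -> 18
Therefore output = {'e': 12, 'a': 17, 'b': 18}.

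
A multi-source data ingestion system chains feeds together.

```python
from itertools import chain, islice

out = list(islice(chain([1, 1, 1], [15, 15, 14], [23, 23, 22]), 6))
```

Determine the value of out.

Step 1: chain([1, 1, 1], [15, 15, 14], [23, 23, 22]) = [1, 1, 1, 15, 15, 14, 23, 23, 22].
Step 2: islice takes first 6 elements: [1, 1, 1, 15, 15, 14].
Therefore out = [1, 1, 1, 15, 15, 14].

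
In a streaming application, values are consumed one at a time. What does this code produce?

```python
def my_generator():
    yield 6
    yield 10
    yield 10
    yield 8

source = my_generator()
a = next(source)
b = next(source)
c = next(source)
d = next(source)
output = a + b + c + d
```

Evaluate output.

Step 1: Create generator and consume all values:
  a = next(source) = 6
  b = next(source) = 10
  c = next(source) = 10
  d = next(source) = 8
Step 2: output = 6 + 10 + 10 + 8 = 34.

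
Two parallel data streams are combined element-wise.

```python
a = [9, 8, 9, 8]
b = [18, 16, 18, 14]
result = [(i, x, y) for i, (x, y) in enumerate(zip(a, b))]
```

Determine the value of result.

Step 1: enumerate(zip(a, b)) gives index with paired elements:
  i=0: (9, 18)
  i=1: (8, 16)
  i=2: (9, 18)
  i=3: (8, 14)
Therefore result = [(0, 9, 18), (1, 8, 16), (2, 9, 18), (3, 8, 14)].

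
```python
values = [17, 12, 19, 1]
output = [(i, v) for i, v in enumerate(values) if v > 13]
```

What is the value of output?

Step 1: Filter enumerate([17, 12, 19, 1]) keeping v > 13:
  (0, 17): 17 > 13, included
  (1, 12): 12 <= 13, excluded
  (2, 19): 19 > 13, included
  (3, 1): 1 <= 13, excluded
Therefore output = [(0, 17), (2, 19)].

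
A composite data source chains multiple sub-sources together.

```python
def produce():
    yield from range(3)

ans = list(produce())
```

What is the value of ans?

Step 1: yield from delegates to the iterable, yielding each element.
Step 2: Collected values: [0, 1, 2].
Therefore ans = [0, 1, 2].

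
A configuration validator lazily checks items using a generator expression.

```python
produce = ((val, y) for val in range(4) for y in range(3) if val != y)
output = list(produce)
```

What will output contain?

Step 1: Nested generator over range(4) x range(3) where val != y:
  (0, 0): excluded (val == y)
  (0, 1): included
  (0, 2): included
  (1, 0): included
  (1, 1): excluded (val == y)
  (1, 2): included
  (2, 0): included
  (2, 1): included
  (2, 2): excluded (val == y)
  (3, 0): included
  (3, 1): included
  (3, 2): included
Therefore output = [(0, 1), (0, 2), (1, 0), (1, 2), (2, 0), (2, 1), (3, 0), (3, 1), (3, 2)].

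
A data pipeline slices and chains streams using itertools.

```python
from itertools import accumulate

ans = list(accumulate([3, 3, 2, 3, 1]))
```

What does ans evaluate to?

Step 1: accumulate computes running sums:
  + 3 = 3
  + 3 = 6
  + 2 = 8
  + 3 = 11
  + 1 = 12
Therefore ans = [3, 6, 8, 11, 12].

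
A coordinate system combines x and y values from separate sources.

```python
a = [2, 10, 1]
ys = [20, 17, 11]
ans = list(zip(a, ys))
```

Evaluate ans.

Step 1: zip pairs elements at same index:
  Index 0: (2, 20)
  Index 1: (10, 17)
  Index 2: (1, 11)
Therefore ans = [(2, 20), (10, 17), (1, 11)].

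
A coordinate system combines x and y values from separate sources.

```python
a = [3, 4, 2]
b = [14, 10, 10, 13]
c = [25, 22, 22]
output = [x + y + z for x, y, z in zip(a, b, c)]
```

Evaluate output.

Step 1: zip three lists (truncates to shortest, len=3):
  3 + 14 + 25 = 42
  4 + 10 + 22 = 36
  2 + 10 + 22 = 34
Therefore output = [42, 36, 34].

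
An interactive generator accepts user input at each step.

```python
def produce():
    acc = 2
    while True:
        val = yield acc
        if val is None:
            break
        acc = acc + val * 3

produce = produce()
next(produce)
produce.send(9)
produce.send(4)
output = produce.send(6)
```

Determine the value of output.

Step 1: next() -> yield acc=2.
Step 2: send(9) -> val=9, acc = 2 + 9*3 = 29, yield 29.
Step 3: send(4) -> val=4, acc = 29 + 4*3 = 41, yield 41.
Step 4: send(6) -> val=6, acc = 41 + 6*3 = 59, yield 59.
Therefore output = 59.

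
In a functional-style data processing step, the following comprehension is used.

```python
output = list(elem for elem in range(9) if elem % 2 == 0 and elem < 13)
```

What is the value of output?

Step 1: Filter range(9) where elem % 2 == 0 and elem < 13:
  elem=0: both conditions met, included
  elem=1: excluded (1 % 2 != 0)
  elem=2: both conditions met, included
  elem=3: excluded (3 % 2 != 0)
  elem=4: both conditions met, included
  elem=5: excluded (5 % 2 != 0)
  elem=6: both conditions met, included
  elem=7: excluded (7 % 2 != 0)
  elem=8: both conditions met, included
Therefore output = [0, 2, 4, 6, 8].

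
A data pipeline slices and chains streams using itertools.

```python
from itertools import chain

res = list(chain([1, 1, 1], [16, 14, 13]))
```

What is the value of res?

Step 1: chain() concatenates iterables: [1, 1, 1] + [16, 14, 13].
Therefore res = [1, 1, 1, 16, 14, 13].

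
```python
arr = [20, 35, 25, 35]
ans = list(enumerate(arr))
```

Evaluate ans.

Step 1: enumerate pairs each element with its index:
  (0, 20)
  (1, 35)
  (2, 25)
  (3, 35)
Therefore ans = [(0, 20), (1, 35), (2, 25), (3, 35)].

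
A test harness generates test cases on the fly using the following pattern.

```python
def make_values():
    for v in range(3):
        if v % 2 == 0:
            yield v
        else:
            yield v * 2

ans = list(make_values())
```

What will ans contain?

Step 1: For each v in range(3), yield v if even, else v*2:
  v=0 (even): yield 0
  v=1 (odd): yield 1*2 = 2
  v=2 (even): yield 2
Therefore ans = [0, 2, 2].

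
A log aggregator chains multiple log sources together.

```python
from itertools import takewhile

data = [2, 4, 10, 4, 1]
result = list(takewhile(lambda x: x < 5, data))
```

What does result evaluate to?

Step 1: takewhile stops at first element >= 5:
  2 < 5: take
  4 < 5: take
  10 >= 5: stop
Therefore result = [2, 4].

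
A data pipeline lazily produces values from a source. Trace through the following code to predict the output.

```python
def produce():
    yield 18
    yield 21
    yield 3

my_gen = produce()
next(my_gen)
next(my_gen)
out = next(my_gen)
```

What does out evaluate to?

Step 1: produce() creates a generator.
Step 2: next(my_gen) yields 18 (consumed and discarded).
Step 3: next(my_gen) yields 21 (consumed and discarded).
Step 4: next(my_gen) yields 3, assigned to out.
Therefore out = 3.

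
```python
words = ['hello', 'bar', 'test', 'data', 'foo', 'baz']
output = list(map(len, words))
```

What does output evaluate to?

Step 1: Map len() to each word:
  'hello' -> 5
  'bar' -> 3
  'test' -> 4
  'data' -> 4
  'foo' -> 3
  'baz' -> 3
Therefore output = [5, 3, 4, 4, 3, 3].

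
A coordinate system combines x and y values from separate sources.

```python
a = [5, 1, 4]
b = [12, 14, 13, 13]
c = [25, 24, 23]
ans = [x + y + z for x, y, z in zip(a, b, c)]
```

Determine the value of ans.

Step 1: zip three lists (truncates to shortest, len=3):
  5 + 12 + 25 = 42
  1 + 14 + 24 = 39
  4 + 13 + 23 = 40
Therefore ans = [42, 39, 40].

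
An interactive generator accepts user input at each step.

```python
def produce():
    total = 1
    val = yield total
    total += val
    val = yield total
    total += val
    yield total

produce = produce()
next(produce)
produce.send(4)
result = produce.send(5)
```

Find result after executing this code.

Step 1: next() -> yield total=1.
Step 2: send(4) -> val=4, total = 1+4 = 5, yield 5.
Step 3: send(5) -> val=5, total = 5+5 = 10, yield 10.
Therefore result = 10.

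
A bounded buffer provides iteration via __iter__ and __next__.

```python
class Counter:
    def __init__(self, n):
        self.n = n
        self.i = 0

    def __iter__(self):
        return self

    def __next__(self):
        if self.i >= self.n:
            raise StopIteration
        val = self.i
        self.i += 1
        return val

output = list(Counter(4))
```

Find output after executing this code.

Step 1: Counter(4) creates an iterator counting 0 to 3.
Step 2: list() consumes all values: [0, 1, 2, 3].
Therefore output = [0, 1, 2, 3].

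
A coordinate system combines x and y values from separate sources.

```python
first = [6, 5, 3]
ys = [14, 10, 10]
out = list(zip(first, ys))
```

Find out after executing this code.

Step 1: zip pairs elements at same index:
  Index 0: (6, 14)
  Index 1: (5, 10)
  Index 2: (3, 10)
Therefore out = [(6, 14), (5, 10), (3, 10)].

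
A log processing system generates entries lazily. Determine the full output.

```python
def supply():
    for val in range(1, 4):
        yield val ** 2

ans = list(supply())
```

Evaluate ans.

Step 1: For each val in range(1, 4), yield val**2:
  val=1: yield 1**2 = 1
  val=2: yield 2**2 = 4
  val=3: yield 3**2 = 9
Therefore ans = [1, 4, 9].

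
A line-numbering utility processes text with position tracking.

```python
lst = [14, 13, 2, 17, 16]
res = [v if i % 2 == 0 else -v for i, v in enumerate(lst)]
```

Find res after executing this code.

Step 1: For each (i, v), keep v if i is even, negate if odd:
  i=0 (even): keep 14
  i=1 (odd): negate to -13
  i=2 (even): keep 2
  i=3 (odd): negate to -17
  i=4 (even): keep 16
Therefore res = [14, -13, 2, -17, 16].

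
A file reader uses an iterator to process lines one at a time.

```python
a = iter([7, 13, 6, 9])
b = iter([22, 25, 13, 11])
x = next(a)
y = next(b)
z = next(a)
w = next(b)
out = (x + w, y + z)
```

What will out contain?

Step 1: a iterates [7, 13, 6, 9], b iterates [22, 25, 13, 11].
Step 2: x = next(a) = 7, y = next(b) = 22.
Step 3: z = next(a) = 13, w = next(b) = 25.
Step 4: out = (7 + 25, 22 + 13) = (32, 35).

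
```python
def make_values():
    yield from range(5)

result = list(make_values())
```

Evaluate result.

Step 1: yield from delegates to the iterable, yielding each element.
Step 2: Collected values: [0, 1, 2, 3, 4].
Therefore result = [0, 1, 2, 3, 4].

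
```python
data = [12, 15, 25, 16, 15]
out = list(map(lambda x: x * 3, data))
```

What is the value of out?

Step 1: Apply lambda x: x * 3 to each element:
  12 -> 36
  15 -> 45
  25 -> 75
  16 -> 48
  15 -> 45
Therefore out = [36, 45, 75, 48, 45].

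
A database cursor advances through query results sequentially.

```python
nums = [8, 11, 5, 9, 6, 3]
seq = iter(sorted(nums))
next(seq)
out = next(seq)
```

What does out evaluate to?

Step 1: sorted([8, 11, 5, 9, 6, 3]) = [3, 5, 6, 8, 9, 11].
Step 2: Create iterator and skip 1 elements.
Step 3: next() returns 5.
Therefore out = 5.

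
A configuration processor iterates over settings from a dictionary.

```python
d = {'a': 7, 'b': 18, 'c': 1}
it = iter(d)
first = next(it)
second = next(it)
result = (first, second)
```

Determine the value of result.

Step 1: iter(d) iterates over keys: ['a', 'b', 'c'].
Step 2: first = next(it) = 'a', second = next(it) = 'b'.
Therefore result = ('a', 'b').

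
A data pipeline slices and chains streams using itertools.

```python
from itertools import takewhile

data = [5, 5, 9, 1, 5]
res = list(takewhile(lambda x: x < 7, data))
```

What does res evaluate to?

Step 1: takewhile stops at first element >= 7:
  5 < 7: take
  5 < 7: take
  9 >= 7: stop
Therefore res = [5, 5].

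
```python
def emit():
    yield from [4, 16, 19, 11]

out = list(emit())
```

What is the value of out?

Step 1: yield from delegates to the iterable, yielding each element.
Step 2: Collected values: [4, 16, 19, 11].
Therefore out = [4, 16, 19, 11].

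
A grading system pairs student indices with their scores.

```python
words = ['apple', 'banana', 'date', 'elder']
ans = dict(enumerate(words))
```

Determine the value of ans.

Step 1: enumerate pairs indices with words:
  0 -> 'apple'
  1 -> 'banana'
  2 -> 'date'
  3 -> 'elder'
Therefore ans = {0: 'apple', 1: 'banana', 2: 'date', 3: 'elder'}.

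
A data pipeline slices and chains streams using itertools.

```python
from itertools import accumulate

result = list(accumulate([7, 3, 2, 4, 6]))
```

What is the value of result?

Step 1: accumulate computes running sums:
  + 7 = 7
  + 3 = 10
  + 2 = 12
  + 4 = 16
  + 6 = 22
Therefore result = [7, 10, 12, 16, 22].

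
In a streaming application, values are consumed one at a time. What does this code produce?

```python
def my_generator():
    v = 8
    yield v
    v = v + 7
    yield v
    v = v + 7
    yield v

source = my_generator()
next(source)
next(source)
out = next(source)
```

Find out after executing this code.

Step 1: Trace through generator execution:
  Yield 1: v starts at 8, yield 8
  Yield 2: v = 8 + 7 = 15, yield 15
  Yield 3: v = 15 + 7 = 22, yield 22
Step 2: First next() gets 8, second next() gets the second value, third next() yields 22.
Therefore out = 22.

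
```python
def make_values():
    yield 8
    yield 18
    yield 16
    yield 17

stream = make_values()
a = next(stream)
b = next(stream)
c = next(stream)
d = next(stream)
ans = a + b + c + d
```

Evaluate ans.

Step 1: Create generator and consume all values:
  a = next(stream) = 8
  b = next(stream) = 18
  c = next(stream) = 16
  d = next(stream) = 17
Step 2: ans = 8 + 18 + 16 + 17 = 59.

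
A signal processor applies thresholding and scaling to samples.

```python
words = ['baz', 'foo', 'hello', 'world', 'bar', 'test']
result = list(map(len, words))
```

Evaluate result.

Step 1: Map len() to each word:
  'baz' -> 3
  'foo' -> 3
  'hello' -> 5
  'world' -> 5
  'bar' -> 3
  'test' -> 4
Therefore result = [3, 3, 5, 5, 3, 4].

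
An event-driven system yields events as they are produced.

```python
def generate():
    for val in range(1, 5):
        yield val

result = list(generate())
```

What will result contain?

Step 1: The generator yields each value from range(1, 5).
Step 2: list() consumes all yields: [1, 2, 3, 4].
Therefore result = [1, 2, 3, 4].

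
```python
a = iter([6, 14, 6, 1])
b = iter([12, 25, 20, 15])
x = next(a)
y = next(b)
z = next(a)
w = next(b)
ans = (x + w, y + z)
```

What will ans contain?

Step 1: a iterates [6, 14, 6, 1], b iterates [12, 25, 20, 15].
Step 2: x = next(a) = 6, y = next(b) = 12.
Step 3: z = next(a) = 14, w = next(b) = 25.
Step 4: ans = (6 + 25, 12 + 14) = (31, 26).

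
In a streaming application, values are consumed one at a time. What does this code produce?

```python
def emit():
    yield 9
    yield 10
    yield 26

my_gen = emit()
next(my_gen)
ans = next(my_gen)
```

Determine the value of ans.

Step 1: emit() creates a generator.
Step 2: next(my_gen) yields 9 (consumed and discarded).
Step 3: next(my_gen) yields 10, assigned to ans.
Therefore ans = 10.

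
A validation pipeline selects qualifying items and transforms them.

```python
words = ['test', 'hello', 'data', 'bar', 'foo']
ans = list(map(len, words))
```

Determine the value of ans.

Step 1: Map len() to each word:
  'test' -> 4
  'hello' -> 5
  'data' -> 4
  'bar' -> 3
  'foo' -> 3
Therefore ans = [4, 5, 4, 3, 3].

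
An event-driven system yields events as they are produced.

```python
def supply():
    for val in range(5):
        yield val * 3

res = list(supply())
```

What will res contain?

Step 1: For each val in range(5), yield val * 3:
  val=0: yield 0 * 3 = 0
  val=1: yield 1 * 3 = 3
  val=2: yield 2 * 3 = 6
  val=3: yield 3 * 3 = 9
  val=4: yield 4 * 3 = 12
Therefore res = [0, 3, 6, 9, 12].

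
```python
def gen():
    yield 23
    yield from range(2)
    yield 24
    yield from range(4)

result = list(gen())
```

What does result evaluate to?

Step 1: Trace yields in order:
  yield 23
  yield 0
  yield 1
  yield 24
  yield 0
  yield 1
  yield 2
  yield 3
Therefore result = [23, 0, 1, 24, 0, 1, 2, 3].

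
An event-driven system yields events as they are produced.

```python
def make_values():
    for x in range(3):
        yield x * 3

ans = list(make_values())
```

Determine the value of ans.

Step 1: For each x in range(3), yield x * 3:
  x=0: yield 0 * 3 = 0
  x=1: yield 1 * 3 = 3
  x=2: yield 2 * 3 = 6
Therefore ans = [0, 3, 6].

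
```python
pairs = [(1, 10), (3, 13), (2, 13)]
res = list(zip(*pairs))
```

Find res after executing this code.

Step 1: zip(*pairs) transposes: unzips [(1, 10), (3, 13), (2, 13)] into separate sequences.
Step 2: First elements: (1, 3, 2), second elements: (10, 13, 13).
Therefore res = [(1, 3, 2), (10, 13, 13)].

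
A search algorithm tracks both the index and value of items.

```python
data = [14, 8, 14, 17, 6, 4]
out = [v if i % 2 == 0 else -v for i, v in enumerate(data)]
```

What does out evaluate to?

Step 1: For each (i, v), keep v if i is even, negate if odd:
  i=0 (even): keep 14
  i=1 (odd): negate to -8
  i=2 (even): keep 14
  i=3 (odd): negate to -17
  i=4 (even): keep 6
  i=5 (odd): negate to -4
Therefore out = [14, -8, 14, -17, 6, -4].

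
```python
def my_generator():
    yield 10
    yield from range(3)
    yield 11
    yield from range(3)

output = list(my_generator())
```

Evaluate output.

Step 1: Trace yields in order:
  yield 10
  yield 0
  yield 1
  yield 2
  yield 11
  yield 0
  yield 1
  yield 2
Therefore output = [10, 0, 1, 2, 11, 0, 1, 2].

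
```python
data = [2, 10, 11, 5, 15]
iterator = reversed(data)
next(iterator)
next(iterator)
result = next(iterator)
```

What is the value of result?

Step 1: reversed([2, 10, 11, 5, 15]) gives iterator: [15, 5, 11, 10, 2].
Step 2: First next() = 15, second next() = 5.
Step 3: Third next() = 11.
Therefore result = 11.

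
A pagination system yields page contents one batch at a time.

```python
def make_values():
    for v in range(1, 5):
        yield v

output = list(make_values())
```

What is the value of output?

Step 1: The generator yields each value from range(1, 5).
Step 2: list() consumes all yields: [1, 2, 3, 4].
Therefore output = [1, 2, 3, 4].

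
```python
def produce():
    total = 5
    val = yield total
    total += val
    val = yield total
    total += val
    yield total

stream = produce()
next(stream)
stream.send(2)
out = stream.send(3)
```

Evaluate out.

Step 1: next() -> yield total=5.
Step 2: send(2) -> val=2, total = 5+2 = 7, yield 7.
Step 3: send(3) -> val=3, total = 7+3 = 10, yield 10.
Therefore out = 10.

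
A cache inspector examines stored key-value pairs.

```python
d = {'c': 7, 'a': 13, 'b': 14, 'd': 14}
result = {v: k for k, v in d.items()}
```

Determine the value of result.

Step 1: Invert dict (swap keys and values):
  'c': 7 -> 7: 'c'
  'a': 13 -> 13: 'a'
  'b': 14 -> 14: 'b'
  'd': 14 -> 14: 'd'
Therefore result = {7: 'c', 13: 'a', 14: 'd'}.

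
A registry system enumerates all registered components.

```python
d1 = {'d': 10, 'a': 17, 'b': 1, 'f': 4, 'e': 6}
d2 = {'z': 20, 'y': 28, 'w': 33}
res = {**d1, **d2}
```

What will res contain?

Step 1: Merge d1 and d2 (d2 values override on key conflicts).
Step 2: d1 has keys ['d', 'a', 'b', 'f', 'e'], d2 has keys ['z', 'y', 'w'].
Therefore res = {'d': 10, 'a': 17, 'b': 1, 'f': 4, 'e': 6, 'z': 20, 'y': 28, 'w': 33}.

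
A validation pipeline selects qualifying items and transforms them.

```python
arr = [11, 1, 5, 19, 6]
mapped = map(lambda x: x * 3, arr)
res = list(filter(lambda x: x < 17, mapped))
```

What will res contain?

Step 1: Map x * 3:
  11 -> 33
  1 -> 3
  5 -> 15
  19 -> 57
  6 -> 18
Step 2: Filter for < 17:
  33: removed
  3: kept
  15: kept
  57: removed
  18: removed
Therefore res = [3, 15].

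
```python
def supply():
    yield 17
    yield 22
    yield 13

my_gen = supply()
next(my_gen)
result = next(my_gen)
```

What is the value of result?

Step 1: supply() creates a generator.
Step 2: next(my_gen) yields 17 (consumed and discarded).
Step 3: next(my_gen) yields 22, assigned to result.
Therefore result = 22.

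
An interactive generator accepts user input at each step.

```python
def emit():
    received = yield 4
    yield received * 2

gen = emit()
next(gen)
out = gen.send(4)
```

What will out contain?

Step 1: next(gen) advances to first yield, producing 4.
Step 2: send(4) resumes, received = 4.
Step 3: yield received * 2 = 4 * 2 = 8.
Therefore out = 8.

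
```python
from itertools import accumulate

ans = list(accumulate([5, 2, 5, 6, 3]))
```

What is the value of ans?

Step 1: accumulate computes running sums:
  + 5 = 5
  + 2 = 7
  + 5 = 12
  + 6 = 18
  + 3 = 21
Therefore ans = [5, 7, 12, 18, 21].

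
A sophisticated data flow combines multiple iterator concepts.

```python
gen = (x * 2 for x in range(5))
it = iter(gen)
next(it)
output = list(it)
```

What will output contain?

Step 1: Generator produces [0, 2, 4, 6, 8].
Step 2: next(it) consumes first element (0).
Step 3: list(it) collects remaining: [2, 4, 6, 8].
Therefore output = [2, 4, 6, 8].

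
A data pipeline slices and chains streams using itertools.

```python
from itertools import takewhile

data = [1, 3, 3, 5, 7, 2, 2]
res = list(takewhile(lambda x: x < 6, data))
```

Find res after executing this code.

Step 1: takewhile stops at first element >= 6:
  1 < 6: take
  3 < 6: take
  3 < 6: take
  5 < 6: take
  7 >= 6: stop
Therefore res = [1, 3, 3, 5].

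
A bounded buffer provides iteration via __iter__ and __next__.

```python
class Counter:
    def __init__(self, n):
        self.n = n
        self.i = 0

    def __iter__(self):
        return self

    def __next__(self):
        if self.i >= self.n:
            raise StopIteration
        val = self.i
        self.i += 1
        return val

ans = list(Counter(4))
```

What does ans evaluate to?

Step 1: Counter(4) creates an iterator counting 0 to 3.
Step 2: list() consumes all values: [0, 1, 2, 3].
Therefore ans = [0, 1, 2, 3].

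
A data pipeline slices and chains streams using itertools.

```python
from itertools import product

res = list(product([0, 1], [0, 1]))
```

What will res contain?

Step 1: product([0, 1], [0, 1]) gives all pairs:
  (0, 0)
  (0, 1)
  (1, 0)
  (1, 1)
Therefore res = [(0, 0), (0, 1), (1, 0), (1, 1)].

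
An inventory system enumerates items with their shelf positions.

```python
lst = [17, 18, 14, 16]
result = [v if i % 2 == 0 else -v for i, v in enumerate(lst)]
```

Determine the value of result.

Step 1: For each (i, v), keep v if i is even, negate if odd:
  i=0 (even): keep 17
  i=1 (odd): negate to -18
  i=2 (even): keep 14
  i=3 (odd): negate to -16
Therefore result = [17, -18, 14, -16].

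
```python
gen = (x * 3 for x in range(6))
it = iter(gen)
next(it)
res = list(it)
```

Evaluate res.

Step 1: Generator produces [0, 3, 6, 9, 12, 15].
Step 2: next(it) consumes first element (0).
Step 3: list(it) collects remaining: [3, 6, 9, 12, 15].
Therefore res = [3, 6, 9, 12, 15].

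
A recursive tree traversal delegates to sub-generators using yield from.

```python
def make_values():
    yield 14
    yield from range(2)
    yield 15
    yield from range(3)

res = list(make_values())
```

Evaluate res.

Step 1: Trace yields in order:
  yield 14
  yield 0
  yield 1
  yield 15
  yield 0
  yield 1
  yield 2
Therefore res = [14, 0, 1, 15, 0, 1, 2].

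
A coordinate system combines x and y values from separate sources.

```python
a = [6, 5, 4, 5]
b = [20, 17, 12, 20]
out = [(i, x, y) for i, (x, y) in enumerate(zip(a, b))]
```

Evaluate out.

Step 1: enumerate(zip(a, b)) gives index with paired elements:
  i=0: (6, 20)
  i=1: (5, 17)
  i=2: (4, 12)
  i=3: (5, 20)
Therefore out = [(0, 6, 20), (1, 5, 17), (2, 4, 12), (3, 5, 20)].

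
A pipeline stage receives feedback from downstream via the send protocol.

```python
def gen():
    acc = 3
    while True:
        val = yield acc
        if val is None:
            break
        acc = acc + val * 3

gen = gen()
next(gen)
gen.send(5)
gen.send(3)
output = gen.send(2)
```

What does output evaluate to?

Step 1: next() -> yield acc=3.
Step 2: send(5) -> val=5, acc = 3 + 5*3 = 18, yield 18.
Step 3: send(3) -> val=3, acc = 18 + 3*3 = 27, yield 27.
Step 4: send(2) -> val=2, acc = 27 + 2*3 = 33, yield 33.
Therefore output = 33.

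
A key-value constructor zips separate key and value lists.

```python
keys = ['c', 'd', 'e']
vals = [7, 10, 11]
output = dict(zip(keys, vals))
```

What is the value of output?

Step 1: zip pairs keys with values:
  'c' -> 7
  'd' -> 10
  'e' -> 11
Therefore output = {'c': 7, 'd': 10, 'e': 11}.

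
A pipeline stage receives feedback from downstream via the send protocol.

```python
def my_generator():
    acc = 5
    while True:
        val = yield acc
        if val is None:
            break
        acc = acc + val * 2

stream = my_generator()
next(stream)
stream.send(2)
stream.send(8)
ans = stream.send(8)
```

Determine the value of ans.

Step 1: next() -> yield acc=5.
Step 2: send(2) -> val=2, acc = 5 + 2*2 = 9, yield 9.
Step 3: send(8) -> val=8, acc = 9 + 8*2 = 25, yield 25.
Step 4: send(8) -> val=8, acc = 25 + 8*2 = 41, yield 41.
Therefore ans = 41.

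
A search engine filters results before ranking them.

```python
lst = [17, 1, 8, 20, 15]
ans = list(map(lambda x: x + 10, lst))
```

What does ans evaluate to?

Step 1: Apply lambda x: x + 10 to each element:
  17 -> 27
  1 -> 11
  8 -> 18
  20 -> 30
  15 -> 25
Therefore ans = [27, 11, 18, 30, 25].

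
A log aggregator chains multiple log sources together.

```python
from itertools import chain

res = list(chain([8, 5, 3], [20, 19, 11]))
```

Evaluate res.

Step 1: chain() concatenates iterables: [8, 5, 3] + [20, 19, 11].
Therefore res = [8, 5, 3, 20, 19, 11].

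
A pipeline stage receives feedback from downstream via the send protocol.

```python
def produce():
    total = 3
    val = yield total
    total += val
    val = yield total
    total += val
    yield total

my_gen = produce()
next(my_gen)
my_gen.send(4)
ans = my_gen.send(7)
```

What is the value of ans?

Step 1: next() -> yield total=3.
Step 2: send(4) -> val=4, total = 3+4 = 7, yield 7.
Step 3: send(7) -> val=7, total = 7+7 = 14, yield 14.
Therefore ans = 14.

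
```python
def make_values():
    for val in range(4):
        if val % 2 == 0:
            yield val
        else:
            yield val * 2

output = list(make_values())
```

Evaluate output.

Step 1: For each val in range(4), yield val if even, else val*2:
  val=0 (even): yield 0
  val=1 (odd): yield 1*2 = 2
  val=2 (even): yield 2
  val=3 (odd): yield 3*2 = 6
Therefore output = [0, 2, 2, 6].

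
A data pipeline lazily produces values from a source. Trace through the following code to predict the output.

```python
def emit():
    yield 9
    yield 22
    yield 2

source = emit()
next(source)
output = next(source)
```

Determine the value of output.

Step 1: emit() creates a generator.
Step 2: next(source) yields 9 (consumed and discarded).
Step 3: next(source) yields 22, assigned to output.
Therefore output = 22.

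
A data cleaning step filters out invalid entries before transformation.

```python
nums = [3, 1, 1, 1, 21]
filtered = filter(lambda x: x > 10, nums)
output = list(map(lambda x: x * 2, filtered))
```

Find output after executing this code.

Step 1: Filter nums for elements > 10:
  3: removed
  1: removed
  1: removed
  1: removed
  21: kept
Step 2: Map x * 2 on filtered [21]:
  21 -> 42
Therefore output = [42].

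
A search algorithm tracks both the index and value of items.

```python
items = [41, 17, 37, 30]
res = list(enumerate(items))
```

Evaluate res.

Step 1: enumerate pairs each element with its index:
  (0, 41)
  (1, 17)
  (2, 37)
  (3, 30)
Therefore res = [(0, 41), (1, 17), (2, 37), (3, 30)].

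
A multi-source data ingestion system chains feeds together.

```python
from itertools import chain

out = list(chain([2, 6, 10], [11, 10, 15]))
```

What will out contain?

Step 1: chain() concatenates iterables: [2, 6, 10] + [11, 10, 15].
Therefore out = [2, 6, 10, 11, 10, 15].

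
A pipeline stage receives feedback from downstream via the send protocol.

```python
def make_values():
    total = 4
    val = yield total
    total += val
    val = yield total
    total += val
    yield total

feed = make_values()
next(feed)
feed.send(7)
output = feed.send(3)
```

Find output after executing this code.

Step 1: next() -> yield total=4.
Step 2: send(7) -> val=7, total = 4+7 = 11, yield 11.
Step 3: send(3) -> val=3, total = 11+3 = 14, yield 14.
Therefore output = 14.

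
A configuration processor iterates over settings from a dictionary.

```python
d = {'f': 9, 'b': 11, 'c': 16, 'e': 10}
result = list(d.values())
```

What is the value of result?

Step 1: d.values() returns the dictionary values in insertion order.
Therefore result = [9, 11, 16, 10].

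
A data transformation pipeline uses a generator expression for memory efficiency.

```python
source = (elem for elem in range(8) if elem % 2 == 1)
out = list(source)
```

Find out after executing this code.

Step 1: Filter range(8) keeping only odd values:
  elem=0: even, excluded
  elem=1: odd, included
  elem=2: even, excluded
  elem=3: odd, included
  elem=4: even, excluded
  elem=5: odd, included
  elem=6: even, excluded
  elem=7: odd, included
Therefore out = [1, 3, 5, 7].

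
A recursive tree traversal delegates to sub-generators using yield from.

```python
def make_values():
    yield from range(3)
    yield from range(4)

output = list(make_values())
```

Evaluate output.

Step 1: Trace yields in order:
  yield 0
  yield 1
  yield 2
  yield 0
  yield 1
  yield 2
  yield 3
Therefore output = [0, 1, 2, 0, 1, 2, 3].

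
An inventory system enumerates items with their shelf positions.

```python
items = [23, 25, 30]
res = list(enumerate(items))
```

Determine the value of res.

Step 1: enumerate pairs each element with its index:
  (0, 23)
  (1, 25)
  (2, 30)
Therefore res = [(0, 23), (1, 25), (2, 30)].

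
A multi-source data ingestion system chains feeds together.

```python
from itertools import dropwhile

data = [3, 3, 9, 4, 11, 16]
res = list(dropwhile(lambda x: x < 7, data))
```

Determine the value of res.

Step 1: dropwhile drops elements while < 7:
  3 < 7: dropped
  3 < 7: dropped
  9: kept (dropping stopped)
Step 2: Remaining elements kept regardless of condition.
Therefore res = [9, 4, 11, 16].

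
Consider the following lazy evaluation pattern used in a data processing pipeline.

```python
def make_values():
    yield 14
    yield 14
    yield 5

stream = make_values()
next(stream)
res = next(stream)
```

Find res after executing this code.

Step 1: make_values() creates a generator.
Step 2: next(stream) yields 14 (consumed and discarded).
Step 3: next(stream) yields 14, assigned to res.
Therefore res = 14.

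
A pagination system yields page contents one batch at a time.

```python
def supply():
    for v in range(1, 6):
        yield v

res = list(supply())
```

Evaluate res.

Step 1: The generator yields each value from range(1, 6).
Step 2: list() consumes all yields: [1, 2, 3, 4, 5].
Therefore res = [1, 2, 3, 4, 5].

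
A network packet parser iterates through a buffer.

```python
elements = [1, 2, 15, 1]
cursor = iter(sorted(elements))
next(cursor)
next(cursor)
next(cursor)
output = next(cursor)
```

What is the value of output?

Step 1: sorted([1, 2, 15, 1]) = [1, 1, 2, 15].
Step 2: Create iterator and skip 3 elements.
Step 3: next() returns 15.
Therefore output = 15.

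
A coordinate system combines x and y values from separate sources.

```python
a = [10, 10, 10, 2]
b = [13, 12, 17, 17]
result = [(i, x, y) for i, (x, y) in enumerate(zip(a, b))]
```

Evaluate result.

Step 1: enumerate(zip(a, b)) gives index with paired elements:
  i=0: (10, 13)
  i=1: (10, 12)
  i=2: (10, 17)
  i=3: (2, 17)
Therefore result = [(0, 10, 13), (1, 10, 12), (2, 10, 17), (3, 2, 17)].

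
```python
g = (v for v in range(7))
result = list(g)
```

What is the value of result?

Step 1: Generator expression iterates range(7): [0, 1, 2, 3, 4, 5, 6].
Step 2: list() collects all values.
Therefore result = [0, 1, 2, 3, 4, 5, 6].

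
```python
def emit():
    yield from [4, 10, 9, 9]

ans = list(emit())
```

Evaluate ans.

Step 1: yield from delegates to the iterable, yielding each element.
Step 2: Collected values: [4, 10, 9, 9].
Therefore ans = [4, 10, 9, 9].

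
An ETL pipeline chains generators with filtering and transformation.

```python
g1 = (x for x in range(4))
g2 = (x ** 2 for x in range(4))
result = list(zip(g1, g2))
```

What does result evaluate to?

Step 1: g1 produces [0, 1, 2, 3].
Step 2: g2 produces [0, 1, 4, 9].
Step 3: zip pairs them: [(0, 0), (1, 1), (2, 4), (3, 9)].
Therefore result = [(0, 0), (1, 1), (2, 4), (3, 9)].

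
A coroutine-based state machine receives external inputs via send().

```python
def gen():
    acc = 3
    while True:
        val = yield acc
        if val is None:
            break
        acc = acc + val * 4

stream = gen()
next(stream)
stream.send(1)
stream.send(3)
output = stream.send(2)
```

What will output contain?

Step 1: next() -> yield acc=3.
Step 2: send(1) -> val=1, acc = 3 + 1*4 = 7, yield 7.
Step 3: send(3) -> val=3, acc = 7 + 3*4 = 19, yield 19.
Step 4: send(2) -> val=2, acc = 19 + 2*4 = 27, yield 27.
Therefore output = 27.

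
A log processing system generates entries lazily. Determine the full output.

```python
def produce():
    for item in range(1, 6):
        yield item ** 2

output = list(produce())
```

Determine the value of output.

Step 1: For each item in range(1, 6), yield item**2:
  item=1: yield 1**2 = 1
  item=2: yield 2**2 = 4
  item=3: yield 3**2 = 9
  item=4: yield 4**2 = 16
  item=5: yield 5**2 = 25
Therefore output = [1, 4, 9, 16, 25].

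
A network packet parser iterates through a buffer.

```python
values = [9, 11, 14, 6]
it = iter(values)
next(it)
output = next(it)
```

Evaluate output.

Step 1: Create iterator over [9, 11, 14, 6].
Step 2: next() consumes 9.
Step 3: next() returns 11.
Therefore output = 11.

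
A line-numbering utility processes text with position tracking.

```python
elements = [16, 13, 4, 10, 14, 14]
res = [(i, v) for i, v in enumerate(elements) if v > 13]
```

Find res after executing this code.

Step 1: Filter enumerate([16, 13, 4, 10, 14, 14]) keeping v > 13:
  (0, 16): 16 > 13, included
  (1, 13): 13 <= 13, excluded
  (2, 4): 4 <= 13, excluded
  (3, 10): 10 <= 13, excluded
  (4, 14): 14 > 13, included
  (5, 14): 14 > 13, included
Therefore res = [(0, 16), (4, 14), (5, 14)].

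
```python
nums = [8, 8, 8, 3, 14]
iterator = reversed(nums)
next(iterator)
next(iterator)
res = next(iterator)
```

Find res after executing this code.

Step 1: reversed([8, 8, 8, 3, 14]) gives iterator: [14, 3, 8, 8, 8].
Step 2: First next() = 14, second next() = 3.
Step 3: Third next() = 8.
Therefore res = 8.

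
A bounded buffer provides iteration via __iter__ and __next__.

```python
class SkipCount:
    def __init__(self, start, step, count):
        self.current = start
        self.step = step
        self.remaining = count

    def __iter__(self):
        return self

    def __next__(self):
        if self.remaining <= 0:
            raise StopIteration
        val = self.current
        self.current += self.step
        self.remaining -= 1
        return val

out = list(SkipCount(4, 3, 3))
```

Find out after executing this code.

Step 1: SkipCount starts at 4, increments by 3, for 3 steps:
  Yield 4, then current += 3
  Yield 7, then current += 3
  Yield 10, then current += 3
Therefore out = [4, 7, 10].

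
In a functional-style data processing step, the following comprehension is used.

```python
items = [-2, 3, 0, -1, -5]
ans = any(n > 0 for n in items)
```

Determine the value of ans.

Step 1: Check n > 0 for each element in [-2, 3, 0, -1, -5]:
  -2 > 0: False
  3 > 0: True
  0 > 0: False
  -1 > 0: False
  -5 > 0: False
Step 2: any() returns True.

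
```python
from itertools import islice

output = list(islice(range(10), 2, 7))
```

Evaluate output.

Step 1: islice(range(10), 2, 7) takes elements at indices [2, 7).
Step 2: Elements: [2, 3, 4, 5, 6].
Therefore output = [2, 3, 4, 5, 6].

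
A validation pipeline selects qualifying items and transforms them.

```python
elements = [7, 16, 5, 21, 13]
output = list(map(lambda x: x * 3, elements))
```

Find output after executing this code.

Step 1: Apply lambda x: x * 3 to each element:
  7 -> 21
  16 -> 48
  5 -> 15
  21 -> 63
  13 -> 39
Therefore output = [21, 48, 15, 63, 39].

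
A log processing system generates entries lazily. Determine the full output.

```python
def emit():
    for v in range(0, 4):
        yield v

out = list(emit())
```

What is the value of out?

Step 1: The generator yields each value from range(0, 4).
Step 2: list() consumes all yields: [0, 1, 2, 3].
Therefore out = [0, 1, 2, 3].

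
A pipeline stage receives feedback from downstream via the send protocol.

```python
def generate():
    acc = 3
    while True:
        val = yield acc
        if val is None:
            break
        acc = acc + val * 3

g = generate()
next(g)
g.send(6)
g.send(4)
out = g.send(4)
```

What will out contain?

Step 1: next() -> yield acc=3.
Step 2: send(6) -> val=6, acc = 3 + 6*3 = 21, yield 21.
Step 3: send(4) -> val=4, acc = 21 + 4*3 = 33, yield 33.
Step 4: send(4) -> val=4, acc = 33 + 4*3 = 45, yield 45.
Therefore out = 45.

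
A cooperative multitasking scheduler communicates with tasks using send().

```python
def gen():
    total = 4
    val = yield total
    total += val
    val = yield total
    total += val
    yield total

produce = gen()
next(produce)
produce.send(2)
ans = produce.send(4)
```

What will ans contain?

Step 1: next() -> yield total=4.
Step 2: send(2) -> val=2, total = 4+2 = 6, yield 6.
Step 3: send(4) -> val=4, total = 6+4 = 10, yield 10.
Therefore ans = 10.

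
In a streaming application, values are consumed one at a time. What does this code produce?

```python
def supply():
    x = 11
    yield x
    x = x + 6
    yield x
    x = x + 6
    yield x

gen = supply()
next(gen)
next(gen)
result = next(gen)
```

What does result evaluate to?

Step 1: Trace through generator execution:
  Yield 1: x starts at 11, yield 11
  Yield 2: x = 11 + 6 = 17, yield 17
  Yield 3: x = 17 + 6 = 23, yield 23
Step 2: First next() gets 11, second next() gets the second value, third next() yields 23.
Therefore result = 23.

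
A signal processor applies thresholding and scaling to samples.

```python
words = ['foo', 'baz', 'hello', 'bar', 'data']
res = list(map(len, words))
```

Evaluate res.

Step 1: Map len() to each word:
  'foo' -> 3
  'baz' -> 3
  'hello' -> 5
  'bar' -> 3
  'data' -> 4
Therefore res = [3, 3, 5, 3, 4].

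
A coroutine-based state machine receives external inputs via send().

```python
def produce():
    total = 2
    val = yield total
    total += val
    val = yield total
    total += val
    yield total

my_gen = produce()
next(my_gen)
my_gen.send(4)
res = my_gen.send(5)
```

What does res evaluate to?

Step 1: next() -> yield total=2.
Step 2: send(4) -> val=4, total = 2+4 = 6, yield 6.
Step 3: send(5) -> val=5, total = 6+5 = 11, yield 11.
Therefore res = 11.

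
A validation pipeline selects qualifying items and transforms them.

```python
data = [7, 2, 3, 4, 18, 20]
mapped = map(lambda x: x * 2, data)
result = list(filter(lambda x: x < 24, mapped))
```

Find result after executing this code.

Step 1: Map x * 2:
  7 -> 14
  2 -> 4
  3 -> 6
  4 -> 8
  18 -> 36
  20 -> 40
Step 2: Filter for < 24:
  14: kept
  4: kept
  6: kept
  8: kept
  36: removed
  40: removed
Therefore result = [14, 4, 6, 8].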